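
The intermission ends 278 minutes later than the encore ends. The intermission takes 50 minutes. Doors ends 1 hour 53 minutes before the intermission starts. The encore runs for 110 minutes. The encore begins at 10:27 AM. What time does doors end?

The encore ends at 10:27 AM + 110 min = 12:17 PM.
The intermission ends at 12:17 PM + 278 min = 4:55 PM.
The intermission starts at 4:55 PM − 50 min = 4:05 PM.
Doors ends at 4:05 PM − 113 min = 2:12 PM.

2:12 PM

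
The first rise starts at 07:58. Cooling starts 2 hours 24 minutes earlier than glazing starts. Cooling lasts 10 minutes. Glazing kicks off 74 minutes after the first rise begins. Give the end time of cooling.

Glazing starts at 07:58 + 74 min = 09:12.
Cooling starts at 09:12 − 144 min = 06:48.
Cooling ends at 06:48 + 10 min = 06:58.

06:58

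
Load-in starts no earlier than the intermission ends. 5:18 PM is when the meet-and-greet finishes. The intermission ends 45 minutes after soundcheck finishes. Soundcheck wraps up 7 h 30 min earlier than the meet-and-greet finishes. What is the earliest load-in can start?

Soundcheck ends at 5:18 PM − 450 min = 9:48 AM.
The intermission ends at 9:48 AM + 45 min = 10:33 AM.
Load-in is bounded by the intermission, so the earliest it can start is 10:33 AM.

10:33 AM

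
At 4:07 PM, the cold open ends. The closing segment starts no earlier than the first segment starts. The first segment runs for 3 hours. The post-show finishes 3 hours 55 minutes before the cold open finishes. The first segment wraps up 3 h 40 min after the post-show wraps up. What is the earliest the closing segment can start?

The post-show ends at 4:07 PM − 235 min = 12:12 PM.
The first segment ends at 12:12 PM + 220 min = 3:52 PM.
The first segment starts at 3:52 PM − 180 min = 12:52 PM.
The closing segment is bounded by the first segment, so the earliest it can start is 12:52 PM.

12:52 PM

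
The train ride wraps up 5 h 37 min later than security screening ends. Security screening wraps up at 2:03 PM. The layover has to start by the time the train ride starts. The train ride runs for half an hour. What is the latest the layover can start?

The train ride ends at 2:03 PM + 337 min = 7:40 PM.
The train ride starts at 7:40 PM − 30 min = 7:10 PM.
The layover is bounded by the train ride, so the latest it can start is 7:10 PM.

7:10 PM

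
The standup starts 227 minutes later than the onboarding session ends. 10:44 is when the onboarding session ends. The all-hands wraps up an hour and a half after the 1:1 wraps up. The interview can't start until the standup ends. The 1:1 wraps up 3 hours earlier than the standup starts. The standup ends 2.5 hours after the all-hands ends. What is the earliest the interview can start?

The standup starts at 10:44 + 227 min = 14:31.
The 1:1 ends at 14:31 − 180 min = 11:31.
The all-hands ends at 11:31 + 90 min = 13:01.
The standup ends at 13:01 + 150 min = 15:31.
The interview is bounded by the standup, so the earliest it can start is 15:31.

15:31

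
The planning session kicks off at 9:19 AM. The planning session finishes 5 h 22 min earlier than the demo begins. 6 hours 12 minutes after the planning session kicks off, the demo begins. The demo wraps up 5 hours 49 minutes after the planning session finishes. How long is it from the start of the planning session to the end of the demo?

The demo starts at 9:19 AM + 372 min = 3:31 PM.
The planning session ends at 3:31 PM − 322 min = 10:09 AM.
The demo ends at 10:09 AM + 349 min = 3:58 PM.
From 9:19 AM to 3:58 PM is 6 hours 39 minutes.

6 hours 39 minutes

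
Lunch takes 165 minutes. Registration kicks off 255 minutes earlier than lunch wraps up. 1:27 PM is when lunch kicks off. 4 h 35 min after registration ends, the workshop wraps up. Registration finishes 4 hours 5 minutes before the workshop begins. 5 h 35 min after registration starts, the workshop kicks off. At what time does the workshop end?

Lunch ends at 1:27 PM + 165 min = 4:12 PM.
Registration starts at 4:12 PM − 255 min = 11:57 AM.
The workshop starts at 11:57 AM + 335 min = 5:32 PM.
Registration ends at 5:32 PM − 245 min = 1:27 PM.
The workshop ends at 1:27 PM + 275 min = 6:02 PM.

6:02 PM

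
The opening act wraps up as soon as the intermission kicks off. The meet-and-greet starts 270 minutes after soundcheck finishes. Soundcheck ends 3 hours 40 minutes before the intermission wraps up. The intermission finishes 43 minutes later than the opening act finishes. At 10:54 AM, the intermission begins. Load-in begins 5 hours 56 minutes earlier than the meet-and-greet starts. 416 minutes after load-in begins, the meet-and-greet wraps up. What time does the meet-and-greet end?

The opening act ends at 10:54 AM.
The intermission ends at 10:54 AM + 43 min = 11:37 AM.
Soundcheck ends at 11:37 AM − 220 min = 7:57 AM.
The meet-and-greet starts at 7:57 AM + 270 min = 12:27 PM.
Load-in starts at 12:27 PM − 356 min = 6:31 AM.
The meet-and-greet ends at 6:31 AM + 416 min = 1:27 PM.

1:27 PM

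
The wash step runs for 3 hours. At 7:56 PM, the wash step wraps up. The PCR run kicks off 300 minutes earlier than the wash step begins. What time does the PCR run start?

The wash step starts at 7:56 PM − 180 min = 4:56 PM.
The PCR run starts at 4:56 PM − 300 min = 11:56 AM.

11:56 AM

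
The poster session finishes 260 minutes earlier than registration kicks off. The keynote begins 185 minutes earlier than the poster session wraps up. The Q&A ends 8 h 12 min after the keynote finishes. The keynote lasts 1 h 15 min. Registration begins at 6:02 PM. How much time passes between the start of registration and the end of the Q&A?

The poster session ends at 6:02 PM − 260 min = 1:42 PM.
The keynote starts at 1:42 PM − 185 min = 10:37 AM.
The keynote ends at 10:37 AM + 75 min = 11:52 AM.
The Q&A ends at 11:52 AM + 492 min = 8:04 PM.
From 6:02 PM to 8:04 PM is 2 h 2 min.

2 h 2 min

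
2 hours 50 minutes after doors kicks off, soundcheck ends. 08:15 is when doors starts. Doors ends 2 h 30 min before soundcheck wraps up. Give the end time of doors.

Soundcheck ends at 08:15 + 170 min = 11:05.
Doors ends at 11:05 − 150 min = 08:35.

08:35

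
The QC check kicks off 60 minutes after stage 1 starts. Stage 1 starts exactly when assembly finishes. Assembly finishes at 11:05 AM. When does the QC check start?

Stage 1 starts at 11:05 AM.
The QC check starts at 11:05 AM + 60 min = 12:05 PM.

12:05 PM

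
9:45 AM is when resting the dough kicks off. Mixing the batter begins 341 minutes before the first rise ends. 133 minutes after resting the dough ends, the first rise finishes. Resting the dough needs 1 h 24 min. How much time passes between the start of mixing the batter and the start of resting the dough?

Resting the dough ends at 9:45 AM + 84 min = 11:09 AM.
The first rise ends at 11:09 AM + 133 min = 1:22 PM.
Mixing the batter starts at 1:22 PM − 341 min = 7:41 AM.
From 7:41 AM to 9:45 AM is 124 minutes.

124 minutes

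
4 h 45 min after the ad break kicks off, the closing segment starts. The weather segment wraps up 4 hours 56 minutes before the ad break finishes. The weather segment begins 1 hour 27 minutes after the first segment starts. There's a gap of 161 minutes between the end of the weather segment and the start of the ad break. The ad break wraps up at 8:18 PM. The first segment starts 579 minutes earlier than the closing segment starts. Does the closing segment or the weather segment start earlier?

The weather segment ends at 8:18 PM − 296 min = 3:22 PM.
The ad break starts at 3:22 PM + 161 min = 6:03 PM.
The closing segment starts at 6:03 PM + 285 min = 10:48 PM.
The first segment starts at 10:48 PM − 579 min = 1:09 PM.
The weather segment starts at 1:09 PM + 87 min = 2:36 PM.
The closing segment starts at 10:48 PM and the weather segment starts at 2:36 PM, so the weather segment is first.

the weather segment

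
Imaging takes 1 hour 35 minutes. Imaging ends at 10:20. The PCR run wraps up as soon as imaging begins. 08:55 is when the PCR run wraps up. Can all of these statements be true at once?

No

Imaging starts at 10:20 − 95 min = 08:45.
So the PCR run ends at 08:45.
But the PCR run is also said to end at 08:55 — a 10-minute conflict.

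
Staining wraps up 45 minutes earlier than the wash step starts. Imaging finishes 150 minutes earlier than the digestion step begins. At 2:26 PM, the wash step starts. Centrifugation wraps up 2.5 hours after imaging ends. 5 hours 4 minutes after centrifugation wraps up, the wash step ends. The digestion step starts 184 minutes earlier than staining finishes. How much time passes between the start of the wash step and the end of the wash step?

1 hour 15 minutes

Staining ends at 2:26 PM − 45 min = 1:41 PM.
The digestion step starts at 1:41 PM − 184 min = 10:37 AM.
Imaging ends at 10:37 AM − 150 min = 8:07 AM.
Centrifugation ends at 8:07 AM + 150 min = 10:37 AM.
The wash step ends at 10:37 AM + 304 min = 3:41 PM.
From 2:26 PM to 3:41 PM is 1 hour 15 minutes.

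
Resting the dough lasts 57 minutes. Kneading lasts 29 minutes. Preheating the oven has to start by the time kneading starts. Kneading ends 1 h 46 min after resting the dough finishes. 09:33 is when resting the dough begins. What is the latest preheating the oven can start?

11:47

Resting the dough ends at 09:33 + 57 min = 10:30.
Kneading ends at 10:30 + 106 min = 12:16.
Kneading starts at 12:16 − 29 min = 11:47.
Preheating the oven is bounded by kneading, so the latest it can start is 11:47.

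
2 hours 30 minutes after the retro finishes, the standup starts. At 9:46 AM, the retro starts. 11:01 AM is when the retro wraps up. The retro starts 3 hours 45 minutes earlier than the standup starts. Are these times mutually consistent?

The standup starts at 11:01 AM + 150 min = 1:31 PM.
The retro starts at 1:31 PM − 225 min = 9:46 AM.
That matches the stated 9:46 AM, so the schedule is consistent.

Yes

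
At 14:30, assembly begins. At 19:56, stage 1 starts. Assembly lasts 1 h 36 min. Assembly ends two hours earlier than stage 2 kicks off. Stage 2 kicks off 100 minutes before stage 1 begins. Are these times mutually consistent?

Stage 2 starts at 19:56 − 100 min = 18:16.
Assembly ends at 18:16 − 120 min = 16:16.
Assembly starts at 16:16 − 96 min = 14:40.
But assembly is also said to start at 14:30 — a 10-minute conflict.

No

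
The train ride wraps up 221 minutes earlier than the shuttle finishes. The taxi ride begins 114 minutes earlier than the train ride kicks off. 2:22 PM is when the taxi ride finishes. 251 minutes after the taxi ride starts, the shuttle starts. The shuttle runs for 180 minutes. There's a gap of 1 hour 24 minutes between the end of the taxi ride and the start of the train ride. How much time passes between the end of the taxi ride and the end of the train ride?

3 hours

The train ride starts at 2:22 PM + 84 min = 3:46 PM.
The taxi ride starts at 3:46 PM − 114 min = 1:52 PM.
The shuttle starts at 1:52 PM + 251 min = 6:03 PM.
The shuttle ends at 6:03 PM + 180 min = 9:03 PM.
The train ride ends at 9:03 PM − 221 min = 5:22 PM.
From 2:22 PM to 5:22 PM is 3 hours.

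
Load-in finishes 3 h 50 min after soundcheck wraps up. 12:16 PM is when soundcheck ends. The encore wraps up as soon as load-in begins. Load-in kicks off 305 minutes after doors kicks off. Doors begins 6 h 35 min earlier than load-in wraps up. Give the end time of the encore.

Load-in ends at 12:16 PM + 230 min = 4:06 PM.
Doors starts at 4:06 PM − 395 min = 9:31 AM.
Load-in starts at 9:31 AM + 305 min = 2:36 PM.
So the encore ends at 2:36 PM.

2:36 PM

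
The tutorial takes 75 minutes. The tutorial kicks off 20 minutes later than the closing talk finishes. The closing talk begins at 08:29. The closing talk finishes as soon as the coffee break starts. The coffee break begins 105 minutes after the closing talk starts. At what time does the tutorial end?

The coffee break starts at 08:29 + 105 min = 10:14.
So the closing talk ends at 10:14.
The tutorial starts at 10:14 + 20 min = 10:34.
The tutorial ends at 10:34 + 75 min = 11:49.

11:49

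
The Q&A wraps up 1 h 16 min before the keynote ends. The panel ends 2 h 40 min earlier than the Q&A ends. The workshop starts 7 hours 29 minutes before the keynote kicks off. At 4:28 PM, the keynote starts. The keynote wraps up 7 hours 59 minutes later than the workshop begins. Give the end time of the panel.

1:02 PM

The workshop starts at 4:28 PM − 449 min = 8:59 AM.
The keynote ends at 8:59 AM + 479 min = 4:58 PM.
The Q&A ends at 4:58 PM − 76 min = 3:42 PM.
The panel ends at 3:42 PM − 160 min = 1:02 PM.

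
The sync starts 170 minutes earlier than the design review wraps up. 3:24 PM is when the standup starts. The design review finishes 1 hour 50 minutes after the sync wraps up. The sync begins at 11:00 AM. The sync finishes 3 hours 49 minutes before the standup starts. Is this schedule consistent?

No

The sync ends at 3:24 PM − 229 min = 11:35 AM.
The design review ends at 11:35 AM + 110 min = 1:25 PM.
The sync starts at 1:25 PM − 170 min = 10:35 AM.
But the sync is also said to start at 11:00 AM — a 25-minute conflict.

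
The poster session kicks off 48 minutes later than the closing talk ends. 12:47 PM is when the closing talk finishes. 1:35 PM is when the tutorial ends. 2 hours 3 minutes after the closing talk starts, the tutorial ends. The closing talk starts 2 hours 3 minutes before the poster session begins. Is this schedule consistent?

The poster session starts at 12:47 PM + 48 min = 1:35 PM.
The closing talk starts at 1:35 PM − 123 min = 11:32 AM.
The tutorial ends at 11:32 AM + 123 min = 1:35 PM.
That matches the stated 1:35 PM, so the schedule is consistent.

Yes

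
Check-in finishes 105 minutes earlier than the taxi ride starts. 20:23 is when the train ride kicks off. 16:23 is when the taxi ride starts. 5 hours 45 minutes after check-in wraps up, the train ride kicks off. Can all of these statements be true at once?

Check-in ends at 16:23 − 105 min = 14:38.
The train ride starts at 14:38 + 345 min = 20:23.
That matches the stated 20:23, so the schedule is consistent.

Yes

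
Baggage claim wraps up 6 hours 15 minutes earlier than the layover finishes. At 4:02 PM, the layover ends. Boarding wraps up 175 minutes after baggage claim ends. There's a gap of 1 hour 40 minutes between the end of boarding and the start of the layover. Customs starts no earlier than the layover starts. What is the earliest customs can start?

2:22 PM

Baggage claim ends at 4:02 PM − 375 min = 9:47 AM.
Boarding ends at 9:47 AM + 175 min = 12:42 PM.
The layover starts at 12:42 PM + 100 min = 2:22 PM.
Customs is bounded by the layover, so the earliest it can start is 2:22 PM.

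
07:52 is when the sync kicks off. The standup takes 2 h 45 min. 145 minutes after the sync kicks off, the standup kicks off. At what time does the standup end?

13:02

The standup starts at 07:52 + 145 min = 10:17.
The standup ends at 10:17 + 165 min = 13:02.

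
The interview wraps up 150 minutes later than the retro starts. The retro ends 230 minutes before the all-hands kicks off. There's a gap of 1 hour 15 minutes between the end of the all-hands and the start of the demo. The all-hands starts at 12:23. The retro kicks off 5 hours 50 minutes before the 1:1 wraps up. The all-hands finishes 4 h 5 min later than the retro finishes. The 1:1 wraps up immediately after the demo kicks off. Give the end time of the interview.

10:33

The retro ends at 12:23 − 230 min = 08:33.
The all-hands ends at 08:33 + 245 min = 12:38.
The demo starts at 12:38 + 75 min = 13:53.
So the 1:1 ends at 13:53.
The retro starts at 13:53 − 350 min = 08:03.
The interview ends at 08:03 + 150 min = 10:33.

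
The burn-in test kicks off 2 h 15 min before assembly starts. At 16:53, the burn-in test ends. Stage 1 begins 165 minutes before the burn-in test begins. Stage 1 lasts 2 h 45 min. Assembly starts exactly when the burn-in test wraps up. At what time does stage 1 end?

Assembly starts at 16:53.
The burn-in test starts at 16:53 − 135 min = 14:38.
Stage 1 starts at 14:38 − 165 min = 11:53.
Stage 1 ends at 11:53 + 165 min = 14:38.

14:38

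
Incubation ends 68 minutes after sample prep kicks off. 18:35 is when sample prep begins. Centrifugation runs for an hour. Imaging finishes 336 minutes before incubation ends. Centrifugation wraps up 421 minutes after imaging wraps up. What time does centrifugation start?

Incubation ends at 18:35 + 68 min = 19:43.
Imaging ends at 19:43 − 336 min = 14:07.
Centrifugation ends at 14:07 + 421 min = 21:08.
Centrifugation starts at 21:08 − 60 min = 20:08.

20:08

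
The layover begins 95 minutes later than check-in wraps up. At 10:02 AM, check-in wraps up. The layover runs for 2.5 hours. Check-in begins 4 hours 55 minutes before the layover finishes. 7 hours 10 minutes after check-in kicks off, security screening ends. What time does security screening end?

The layover starts at 10:02 AM + 95 min = 11:37 AM.
The layover ends at 11:37 AM + 150 min = 2:07 PM.
Check-in starts at 2:07 PM − 295 min = 9:12 AM.
Security screening ends at 9:12 AM + 430 min = 4:22 PM.

4:22 PM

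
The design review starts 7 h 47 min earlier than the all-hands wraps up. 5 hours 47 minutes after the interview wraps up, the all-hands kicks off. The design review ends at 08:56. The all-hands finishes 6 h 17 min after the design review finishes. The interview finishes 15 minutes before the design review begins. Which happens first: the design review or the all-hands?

The all-hands ends at 08:56 + 377 min = 15:13.
The design review starts at 15:13 − 467 min = 07:26.
The interview ends at 07:26 − 15 min = 07:11.
The all-hands starts at 07:11 + 347 min = 12:58.
The design review starts at 07:26 and the all-hands starts at 12:58, so the design review is first.

the design review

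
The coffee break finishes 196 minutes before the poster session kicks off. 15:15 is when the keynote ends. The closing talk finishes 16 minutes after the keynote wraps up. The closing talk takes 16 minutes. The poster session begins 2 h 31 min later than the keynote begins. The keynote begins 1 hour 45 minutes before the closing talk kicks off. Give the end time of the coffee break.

12:45

The closing talk ends at 15:15 + 16 min = 15:31.
The closing talk starts at 15:31 − 16 min = 15:15.
The keynote starts at 15:15 − 105 min = 13:30.
The poster session starts at 13:30 + 151 min = 16:01.
The coffee break ends at 16:01 − 196 min = 12:45.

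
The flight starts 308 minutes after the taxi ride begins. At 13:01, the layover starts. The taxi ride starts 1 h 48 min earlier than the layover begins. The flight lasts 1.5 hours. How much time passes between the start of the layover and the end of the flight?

The taxi ride starts at 13:01 − 108 min = 11:13.
The flight starts at 11:13 + 308 min = 16:21.
The flight ends at 16:21 + 90 min = 17:51.
From 13:01 to 17:51 is 290 minutes.

290 minutes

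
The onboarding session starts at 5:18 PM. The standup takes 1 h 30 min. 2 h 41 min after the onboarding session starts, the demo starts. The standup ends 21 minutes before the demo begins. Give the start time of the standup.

6:08 PM

The demo starts at 5:18 PM + 161 min = 7:59 PM.
The standup ends at 7:59 PM − 21 min = 7:38 PM.
The standup starts at 7:38 PM − 90 min = 6:08 PM.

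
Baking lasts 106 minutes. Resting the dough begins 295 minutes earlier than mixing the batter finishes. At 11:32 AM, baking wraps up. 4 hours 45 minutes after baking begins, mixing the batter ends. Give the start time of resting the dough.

9:36 AM

Baking starts at 11:32 AM − 106 min = 9:46 AM.
Mixing the batter ends at 9:46 AM + 285 min = 2:31 PM.
Resting the dough starts at 2:31 PM − 295 min = 9:36 AM.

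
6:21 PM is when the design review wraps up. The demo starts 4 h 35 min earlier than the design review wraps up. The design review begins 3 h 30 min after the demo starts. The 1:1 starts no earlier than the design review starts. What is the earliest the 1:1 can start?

5:16 PM

The demo starts at 6:21 PM − 275 min = 1:46 PM.
The design review starts at 1:46 PM + 210 min = 5:16 PM.
The 1:1 is bounded by the design review, so the earliest it can start is 5:16 PM.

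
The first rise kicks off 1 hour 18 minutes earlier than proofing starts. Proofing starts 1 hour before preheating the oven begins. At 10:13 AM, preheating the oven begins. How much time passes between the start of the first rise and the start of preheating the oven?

2 h 18 min

Proofing starts at 10:13 AM − 60 min = 9:13 AM.
The first rise starts at 9:13 AM − 78 min = 7:55 AM.
From 7:55 AM to 10:13 AM is 2 h 18 min.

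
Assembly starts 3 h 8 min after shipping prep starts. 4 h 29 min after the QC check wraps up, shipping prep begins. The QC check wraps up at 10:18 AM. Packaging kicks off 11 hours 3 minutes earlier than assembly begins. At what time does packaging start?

Shipping prep starts at 10:18 AM + 269 min = 2:47 PM.
Assembly starts at 2:47 PM + 188 min = 5:55 PM.
Packaging starts at 5:55 PM − 663 min = 6:52 AM.

6:52 AM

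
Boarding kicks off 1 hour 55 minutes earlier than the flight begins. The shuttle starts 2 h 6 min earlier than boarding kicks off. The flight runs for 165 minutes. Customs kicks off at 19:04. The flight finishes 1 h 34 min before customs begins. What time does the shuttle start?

The flight ends at 19:04 − 94 min = 17:30.
The flight starts at 17:30 − 165 min = 14:45.
Boarding starts at 14:45 − 115 min = 12:50.
The shuttle starts at 12:50 − 126 min = 10:44.

10:44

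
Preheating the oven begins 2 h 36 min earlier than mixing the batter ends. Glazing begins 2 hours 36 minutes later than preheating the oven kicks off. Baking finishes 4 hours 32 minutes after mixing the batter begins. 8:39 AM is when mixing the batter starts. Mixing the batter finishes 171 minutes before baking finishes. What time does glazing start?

Baking ends at 8:39 AM + 272 min = 1:11 PM.
Mixing the batter ends at 1:11 PM − 171 min = 10:20 AM.
Preheating the oven starts at 10:20 AM − 156 min = 7:44 AM.
Glazing starts at 7:44 AM + 156 min = 10:20 AM.

10:20 AM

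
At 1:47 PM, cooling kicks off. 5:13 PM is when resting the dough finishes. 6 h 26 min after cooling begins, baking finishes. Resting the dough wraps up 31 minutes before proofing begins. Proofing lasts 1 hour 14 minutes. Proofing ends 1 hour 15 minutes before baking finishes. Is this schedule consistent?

Yes

Baking ends at 1:47 PM + 386 min = 8:13 PM.
Proofing ends at 8:13 PM − 75 min = 6:58 PM.
Proofing starts at 6:58 PM − 74 min = 5:44 PM.
Resting the dough ends at 5:44 PM − 31 min = 5:13 PM.
That matches the stated 5:13 PM, so the schedule is consistent.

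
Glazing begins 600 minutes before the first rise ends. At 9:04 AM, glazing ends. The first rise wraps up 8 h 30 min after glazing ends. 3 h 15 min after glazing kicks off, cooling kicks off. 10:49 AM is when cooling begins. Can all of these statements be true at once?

The first rise ends at 9:04 AM + 510 min = 5:34 PM.
Glazing starts at 5:34 PM − 600 min = 7:34 AM.
Cooling starts at 7:34 AM + 195 min = 10:49 AM.
That matches the stated 10:49 AM, so the schedule is consistent.

Yes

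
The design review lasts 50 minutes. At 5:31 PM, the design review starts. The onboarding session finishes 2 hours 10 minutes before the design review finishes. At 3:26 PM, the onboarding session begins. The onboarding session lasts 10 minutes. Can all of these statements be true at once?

The design review ends at 5:31 PM + 50 min = 6:21 PM.
The onboarding session ends at 6:21 PM − 130 min = 4:11 PM.
The onboarding session starts at 4:11 PM − 10 min = 4:01 PM.
But the onboarding session is also said to start at 3:26 PM — a 35-minute conflict.

No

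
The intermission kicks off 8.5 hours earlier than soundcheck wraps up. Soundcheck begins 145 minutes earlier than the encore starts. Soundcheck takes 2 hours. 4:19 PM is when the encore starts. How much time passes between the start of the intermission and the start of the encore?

8 h 55 min

Soundcheck starts at 4:19 PM − 145 min = 1:54 PM.
Soundcheck ends at 1:54 PM + 120 min = 3:54 PM.
The intermission starts at 3:54 PM − 510 min = 7:24 AM.
From 7:24 AM to 4:19 PM is 8 h 55 min.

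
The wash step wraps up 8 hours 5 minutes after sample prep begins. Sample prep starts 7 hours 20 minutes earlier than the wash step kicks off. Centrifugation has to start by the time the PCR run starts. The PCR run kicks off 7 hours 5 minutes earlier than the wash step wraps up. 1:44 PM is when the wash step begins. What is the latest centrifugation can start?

7:24 AM

Sample prep starts at 1:44 PM − 440 min = 6:24 AM.
The wash step ends at 6:24 AM + 485 min = 2:29 PM.
The PCR run starts at 2:29 PM − 425 min = 7:24 AM.
Centrifugation is bounded by the PCR run, so the latest it can start is 7:24 AM.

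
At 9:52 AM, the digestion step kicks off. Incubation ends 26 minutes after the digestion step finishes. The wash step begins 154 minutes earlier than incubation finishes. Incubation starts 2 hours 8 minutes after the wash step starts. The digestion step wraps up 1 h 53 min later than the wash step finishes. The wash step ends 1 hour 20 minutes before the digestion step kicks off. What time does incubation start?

10:25 AM

The wash step ends at 9:52 AM − 80 min = 8:32 AM.
The digestion step ends at 8:32 AM + 113 min = 10:25 AM.
Incubation ends at 10:25 AM + 26 min = 10:51 AM.
The wash step starts at 10:51 AM − 154 min = 8:17 AM.
Incubation starts at 8:17 AM + 128 min = 10:25 AM.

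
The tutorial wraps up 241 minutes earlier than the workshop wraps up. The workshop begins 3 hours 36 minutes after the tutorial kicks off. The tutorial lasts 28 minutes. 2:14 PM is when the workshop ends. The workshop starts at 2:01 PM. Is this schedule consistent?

The tutorial ends at 2:14 PM − 241 min = 10:13 AM.
The tutorial starts at 10:13 AM − 28 min = 9:45 AM.
The workshop starts at 9:45 AM + 216 min = 1:21 PM.
But the workshop is also said to start at 2:01 PM — a 40-minute conflict.

No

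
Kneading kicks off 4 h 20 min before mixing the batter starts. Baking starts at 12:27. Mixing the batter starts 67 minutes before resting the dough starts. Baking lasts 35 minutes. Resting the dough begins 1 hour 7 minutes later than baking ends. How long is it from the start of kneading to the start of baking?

225 minutes

Baking ends at 12:27 + 35 min = 13:02.
Resting the dough starts at 13:02 + 67 min = 14:09.
Mixing the batter starts at 14:09 − 67 min = 13:02.
Kneading starts at 13:02 − 260 min = 08:42.
From 08:42 to 12:27 is 225 minutes.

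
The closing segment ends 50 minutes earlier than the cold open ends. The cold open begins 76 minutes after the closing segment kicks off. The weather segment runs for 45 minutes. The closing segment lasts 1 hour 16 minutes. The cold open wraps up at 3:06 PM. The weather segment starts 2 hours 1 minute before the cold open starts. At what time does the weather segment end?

The closing segment ends at 3:06 PM − 50 min = 2:16 PM.
The closing segment starts at 2:16 PM − 76 min = 1:00 PM.
The cold open starts at 1:00 PM + 76 min = 2:16 PM.
The weather segment starts at 2:16 PM − 121 min = 12:15 PM.
The weather segment ends at 12:15 PM + 45 min = 1:00 PM.

1:00 PM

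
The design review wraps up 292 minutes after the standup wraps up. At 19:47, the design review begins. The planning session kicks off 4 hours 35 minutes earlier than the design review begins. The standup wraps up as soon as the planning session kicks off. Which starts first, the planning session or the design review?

the planning session

The planning session starts at 19:47 − 275 min = 15:12.
The planning session starts at 15:12 and the design review starts at 19:47, so the planning session is first.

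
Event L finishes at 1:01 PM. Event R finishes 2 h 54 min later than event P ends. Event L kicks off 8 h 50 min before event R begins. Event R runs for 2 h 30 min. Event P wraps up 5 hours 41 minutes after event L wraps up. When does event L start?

Event P ends at 1:01 PM + 341 min = 6:42 PM.
Event R ends at 6:42 PM + 174 min = 9:36 PM.
Event R starts at 9:36 PM − 150 min = 7:06 PM.
Event L starts at 7:06 PM − 530 min = 10:16 AM.

10:16 AM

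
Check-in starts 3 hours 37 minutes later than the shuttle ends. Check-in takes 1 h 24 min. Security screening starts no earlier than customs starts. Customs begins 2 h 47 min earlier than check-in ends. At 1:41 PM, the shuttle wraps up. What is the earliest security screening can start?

Check-in starts at 1:41 PM + 217 min = 5:18 PM.
Check-in ends at 5:18 PM + 84 min = 6:42 PM.
Customs starts at 6:42 PM − 167 min = 3:55 PM.
Security screening is bounded by customs, so the earliest it can start is 3:55 PM.

3:55 PM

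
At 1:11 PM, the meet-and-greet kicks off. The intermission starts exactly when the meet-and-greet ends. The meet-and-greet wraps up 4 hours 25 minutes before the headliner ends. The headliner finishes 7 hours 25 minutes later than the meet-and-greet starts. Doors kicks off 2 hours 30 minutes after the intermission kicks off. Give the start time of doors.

6:41 PM

The headliner ends at 1:11 PM + 445 min = 8:36 PM.
The meet-and-greet ends at 8:36 PM − 265 min = 4:11 PM.
So the intermission starts at 4:11 PM.
Doors starts at 4:11 PM + 150 min = 6:41 PM.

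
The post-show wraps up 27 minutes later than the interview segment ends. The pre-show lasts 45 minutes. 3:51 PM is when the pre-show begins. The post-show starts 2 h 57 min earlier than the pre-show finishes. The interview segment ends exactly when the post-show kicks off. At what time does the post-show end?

The pre-show ends at 3:51 PM + 45 min = 4:36 PM.
The post-show starts at 4:36 PM − 177 min = 1:39 PM.
So the interview segment ends at 1:39 PM.
The post-show ends at 1:39 PM + 27 min = 2:06 PM.

2:06 PM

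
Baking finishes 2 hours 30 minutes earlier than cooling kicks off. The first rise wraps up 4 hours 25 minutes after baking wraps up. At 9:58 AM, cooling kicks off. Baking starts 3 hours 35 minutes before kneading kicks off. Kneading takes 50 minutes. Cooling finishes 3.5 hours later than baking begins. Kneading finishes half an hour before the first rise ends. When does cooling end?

Baking ends at 9:58 AM − 150 min = 7:28 AM.
The first rise ends at 7:28 AM + 265 min = 11:53 AM.
Kneading ends at 11:53 AM − 30 min = 11:23 AM.
Kneading starts at 11:23 AM − 50 min = 10:33 AM.
Baking starts at 10:33 AM − 215 min = 6:58 AM.
Cooling ends at 6:58 AM + 210 min = 10:28 AM.

10:28 AM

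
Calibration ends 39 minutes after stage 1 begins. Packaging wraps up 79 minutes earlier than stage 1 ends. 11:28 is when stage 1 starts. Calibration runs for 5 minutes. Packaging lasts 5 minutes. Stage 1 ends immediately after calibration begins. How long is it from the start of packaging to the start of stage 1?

Calibration ends at 11:28 + 39 min = 12:07.
Calibration starts at 12:07 − 5 min = 12:02.
So stage 1 ends at 12:02.
Packaging ends at 12:02 − 79 min = 10:43.
Packaging starts at 10:43 − 5 min = 10:38.
From 10:38 to 11:28 is 50 minutes.

50 minutes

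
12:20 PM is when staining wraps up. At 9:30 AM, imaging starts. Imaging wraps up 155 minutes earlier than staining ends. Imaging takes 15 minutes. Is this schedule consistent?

Imaging ends at 12:20 PM − 155 min = 9:45 AM.
Imaging starts at 9:45 AM − 15 min = 9:30 AM.
That matches the stated 9:30 AM, so the schedule is consistent.

Yes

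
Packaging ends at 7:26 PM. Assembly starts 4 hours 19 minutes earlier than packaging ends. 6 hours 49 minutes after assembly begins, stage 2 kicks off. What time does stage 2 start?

9:56 PM

Assembly starts at 7:26 PM − 259 min = 3:07 PM.
Stage 2 starts at 3:07 PM + 409 min = 9:56 PM.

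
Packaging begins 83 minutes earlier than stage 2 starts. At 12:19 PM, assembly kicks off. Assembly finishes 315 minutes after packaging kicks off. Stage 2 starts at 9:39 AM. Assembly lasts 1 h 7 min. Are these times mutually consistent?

No

Packaging starts at 9:39 AM − 83 min = 8:16 AM.
Assembly ends at 8:16 AM + 315 min = 1:31 PM.
Assembly starts at 1:31 PM − 67 min = 12:24 PM.
But assembly is also said to start at 12:19 PM — a 5-minute conflict.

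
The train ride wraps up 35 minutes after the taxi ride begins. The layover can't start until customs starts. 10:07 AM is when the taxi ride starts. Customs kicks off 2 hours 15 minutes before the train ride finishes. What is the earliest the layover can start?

8:27 AM

The train ride ends at 10:07 AM + 35 min = 10:42 AM.
Customs starts at 10:42 AM − 135 min = 8:27 AM.
The layover is bounded by customs, so the earliest it can start is 8:27 AM.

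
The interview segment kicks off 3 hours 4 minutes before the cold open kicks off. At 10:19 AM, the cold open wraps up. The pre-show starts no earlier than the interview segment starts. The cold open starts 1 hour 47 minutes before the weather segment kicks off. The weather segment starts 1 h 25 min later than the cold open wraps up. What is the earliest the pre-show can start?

The weather segment starts at 10:19 AM + 85 min = 11:44 AM.
The cold open starts at 11:44 AM − 107 min = 9:57 AM.
The interview segment starts at 9:57 AM − 184 min = 6:53 AM.
The pre-show is bounded by the interview segment, so the earliest it can start is 6:53 AM.

6:53 AM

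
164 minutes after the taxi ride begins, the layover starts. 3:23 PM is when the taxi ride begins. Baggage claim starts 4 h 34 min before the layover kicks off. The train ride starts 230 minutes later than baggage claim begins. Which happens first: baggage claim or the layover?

The layover starts at 3:23 PM + 164 min = 6:07 PM.
Baggage claim starts at 6:07 PM − 274 min = 1:33 PM.
Baggage claim starts at 1:33 PM and the layover starts at 6:07 PM, so baggage claim is first.

baggage claim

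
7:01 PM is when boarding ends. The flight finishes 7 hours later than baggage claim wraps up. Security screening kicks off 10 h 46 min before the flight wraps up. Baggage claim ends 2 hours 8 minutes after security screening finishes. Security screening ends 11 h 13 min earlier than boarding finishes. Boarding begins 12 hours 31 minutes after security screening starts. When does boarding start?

Security screening ends at 7:01 PM − 673 min = 7:48 AM.
Baggage claim ends at 7:48 AM + 128 min = 9:56 AM.
The flight ends at 9:56 AM + 420 min = 4:56 PM.
Security screening starts at 4:56 PM − 646 min = 6:10 AM.
Boarding starts at 6:10 AM + 751 min = 6:41 PM.

6:41 PM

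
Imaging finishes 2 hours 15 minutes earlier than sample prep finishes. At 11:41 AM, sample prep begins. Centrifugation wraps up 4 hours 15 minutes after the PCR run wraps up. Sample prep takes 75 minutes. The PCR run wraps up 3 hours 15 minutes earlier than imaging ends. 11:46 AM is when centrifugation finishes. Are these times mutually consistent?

No

Sample prep ends at 11:41 AM + 75 min = 12:56 PM.
Imaging ends at 12:56 PM − 135 min = 10:41 AM.
The PCR run ends at 10:41 AM − 195 min = 7:26 AM.
Centrifugation ends at 7:26 AM + 255 min = 11:41 AM.
But centrifugation is also said to end at 11:46 AM — a 5-minute conflict.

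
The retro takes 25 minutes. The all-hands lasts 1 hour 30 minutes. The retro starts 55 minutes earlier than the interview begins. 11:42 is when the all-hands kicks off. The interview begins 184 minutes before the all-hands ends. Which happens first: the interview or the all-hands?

the interview

The all-hands ends at 11:42 + 90 min = 13:12.
The interview starts at 13:12 − 184 min = 10:08.
The interview starts at 10:08 and the all-hands starts at 11:42, so the interview is first.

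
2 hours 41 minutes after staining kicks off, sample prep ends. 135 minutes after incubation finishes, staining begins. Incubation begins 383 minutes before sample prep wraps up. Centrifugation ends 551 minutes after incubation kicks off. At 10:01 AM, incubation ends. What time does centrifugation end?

5:45 PM

Staining starts at 10:01 AM + 135 min = 12:16 PM.
Sample prep ends at 12:16 PM + 161 min = 2:57 PM.
Incubation starts at 2:57 PM − 383 min = 8:34 AM.
Centrifugation ends at 8:34 AM + 551 min = 5:45 PM.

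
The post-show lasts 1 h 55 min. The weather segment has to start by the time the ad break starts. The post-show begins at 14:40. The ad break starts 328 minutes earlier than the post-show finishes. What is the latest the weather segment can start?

11:07

The post-show ends at 14:40 + 115 min = 16:35.
The ad break starts at 16:35 − 328 min = 11:07.
The weather segment is bounded by the ad break, so the latest it can start is 11:07.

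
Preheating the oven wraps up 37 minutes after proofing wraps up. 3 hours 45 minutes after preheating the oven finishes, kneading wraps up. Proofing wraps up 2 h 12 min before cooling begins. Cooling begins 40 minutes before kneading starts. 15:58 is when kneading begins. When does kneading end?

Cooling starts at 15:58 − 40 min = 15:18.
Proofing ends at 15:18 − 132 min = 13:06.
Preheating the oven ends at 13:06 + 37 min = 13:43.
Kneading ends at 13:43 + 225 min = 17:28.

17:28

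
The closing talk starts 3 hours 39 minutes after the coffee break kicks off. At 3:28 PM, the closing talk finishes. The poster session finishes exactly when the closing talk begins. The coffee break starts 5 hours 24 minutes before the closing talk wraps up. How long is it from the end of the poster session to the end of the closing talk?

1 h 45 min

The coffee break starts at 3:28 PM − 324 min = 10:04 AM.
The closing talk starts at 10:04 AM + 219 min = 1:43 PM.
So the poster session ends at 1:43 PM.
From 1:43 PM to 3:28 PM is 1 h 45 min.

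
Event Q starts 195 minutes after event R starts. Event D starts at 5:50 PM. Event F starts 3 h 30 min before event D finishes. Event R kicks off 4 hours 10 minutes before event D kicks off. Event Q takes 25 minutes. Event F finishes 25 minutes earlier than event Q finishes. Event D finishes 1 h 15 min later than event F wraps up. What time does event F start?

2:40 PM

Event R starts at 5:50 PM − 250 min = 1:40 PM.
Event Q starts at 1:40 PM + 195 min = 4:55 PM.
Event Q ends at 4:55 PM + 25 min = 5:20 PM.
Event F ends at 5:20 PM − 25 min = 4:55 PM.
Event D ends at 4:55 PM + 75 min = 6:10 PM.
Event F starts at 6:10 PM − 210 min = 2:40 PM.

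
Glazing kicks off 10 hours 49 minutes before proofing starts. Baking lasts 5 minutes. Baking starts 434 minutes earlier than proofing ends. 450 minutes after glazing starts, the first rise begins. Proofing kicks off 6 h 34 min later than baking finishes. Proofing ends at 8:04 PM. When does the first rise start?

Baking starts at 8:04 PM − 434 min = 12:50 PM.
Baking ends at 12:50 PM + 5 min = 12:55 PM.
Proofing starts at 12:55 PM + 394 min = 7:29 PM.
Glazing starts at 7:29 PM − 649 min = 8:40 AM.
The first rise starts at 8:40 AM + 450 min = 4:10 PM.

4:10 PM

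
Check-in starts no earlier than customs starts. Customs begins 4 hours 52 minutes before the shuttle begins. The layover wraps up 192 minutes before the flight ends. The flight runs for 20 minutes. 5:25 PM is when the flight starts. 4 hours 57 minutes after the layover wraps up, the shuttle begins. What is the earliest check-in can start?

The flight ends at 5:25 PM + 20 min = 5:45 PM.
The layover ends at 5:45 PM − 192 min = 2:33 PM.
The shuttle starts at 2:33 PM + 297 min = 7:30 PM.
Customs starts at 7:30 PM − 292 min = 2:38 PM.
Check-in is bounded by customs, so the earliest it can start is 2:38 PM.

2:38 PM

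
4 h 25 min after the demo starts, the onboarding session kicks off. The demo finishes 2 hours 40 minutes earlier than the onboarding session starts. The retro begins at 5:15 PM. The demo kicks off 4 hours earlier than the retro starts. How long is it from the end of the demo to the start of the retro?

The demo starts at 5:15 PM − 240 min = 1:15 PM.
The onboarding session starts at 1:15 PM + 265 min = 5:40 PM.
The demo ends at 5:40 PM − 160 min = 3:00 PM.
From 3:00 PM to 5:15 PM is 2 h 15 min.

2 h 15 min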